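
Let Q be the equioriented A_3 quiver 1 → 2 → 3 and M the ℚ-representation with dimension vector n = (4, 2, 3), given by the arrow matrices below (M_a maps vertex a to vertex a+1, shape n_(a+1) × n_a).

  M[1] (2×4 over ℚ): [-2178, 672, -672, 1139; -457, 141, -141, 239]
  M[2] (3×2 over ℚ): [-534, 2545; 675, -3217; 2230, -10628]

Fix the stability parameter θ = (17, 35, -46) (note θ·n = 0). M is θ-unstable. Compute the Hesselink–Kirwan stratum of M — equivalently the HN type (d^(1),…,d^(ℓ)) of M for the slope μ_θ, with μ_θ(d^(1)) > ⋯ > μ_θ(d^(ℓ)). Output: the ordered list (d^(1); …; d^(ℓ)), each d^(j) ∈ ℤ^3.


Via rank(M_{q-1}∘⋯∘M_p): M ≅ I[1,1]^2, I[1,3]^2, I[3,3].
μ_θ-semistable layers: μ^(1)=17; μ^(2)=2; μ^(3)=-46

((2, 0, 0); (2, 2, 2); (0, 0, 1))


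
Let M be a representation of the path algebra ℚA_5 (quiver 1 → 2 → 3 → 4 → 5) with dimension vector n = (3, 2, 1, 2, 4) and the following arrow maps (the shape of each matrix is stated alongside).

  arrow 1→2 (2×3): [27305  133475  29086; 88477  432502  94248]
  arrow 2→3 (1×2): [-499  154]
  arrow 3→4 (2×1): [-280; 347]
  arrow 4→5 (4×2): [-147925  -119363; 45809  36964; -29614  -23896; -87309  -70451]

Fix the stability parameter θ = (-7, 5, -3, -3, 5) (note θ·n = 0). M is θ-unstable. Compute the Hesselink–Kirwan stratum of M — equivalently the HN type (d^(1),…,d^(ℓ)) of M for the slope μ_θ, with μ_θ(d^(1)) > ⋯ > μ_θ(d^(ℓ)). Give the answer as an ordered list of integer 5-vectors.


Interval decomposition of M: I[1,1], I[1,2], I[1,5], I[4,5], I[5,5]^2.
HN type (ℓ=4): μ^(1)=5; μ^(2)=-1/3; μ^(3)=-3; μ^(4)=-7

((0, 1, 0, 0, 4); (0, 1, 1, 1, 0); (0, 0, 0, 1, 0); (3, 0, 0, 0, 0))


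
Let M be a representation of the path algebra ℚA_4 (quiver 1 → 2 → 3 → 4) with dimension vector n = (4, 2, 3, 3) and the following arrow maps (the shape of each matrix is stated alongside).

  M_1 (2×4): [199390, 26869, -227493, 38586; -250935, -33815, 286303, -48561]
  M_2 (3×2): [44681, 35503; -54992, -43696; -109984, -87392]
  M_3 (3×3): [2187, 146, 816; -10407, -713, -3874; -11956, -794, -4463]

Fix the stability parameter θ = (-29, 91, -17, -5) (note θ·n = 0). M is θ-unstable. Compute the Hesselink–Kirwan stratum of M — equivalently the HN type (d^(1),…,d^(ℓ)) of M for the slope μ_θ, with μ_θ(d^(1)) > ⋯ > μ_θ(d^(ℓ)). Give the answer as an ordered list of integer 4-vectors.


Barcode: M ≅ I[1,1]^2, I[1,2], I[1,4], I[3,4]^2. HN layers by μ_θ (5 steps, strictly decreasing):
  μ^(1)=91; μ^(2)=23; μ^(3)=-5; μ^(4)=-17; μ^(5)=-29

((0, 1, 0, 0); (0, 1, 1, 1); (0, 0, 0, 2); (0, 0, 2, 0); (4, 0, 0, 0))


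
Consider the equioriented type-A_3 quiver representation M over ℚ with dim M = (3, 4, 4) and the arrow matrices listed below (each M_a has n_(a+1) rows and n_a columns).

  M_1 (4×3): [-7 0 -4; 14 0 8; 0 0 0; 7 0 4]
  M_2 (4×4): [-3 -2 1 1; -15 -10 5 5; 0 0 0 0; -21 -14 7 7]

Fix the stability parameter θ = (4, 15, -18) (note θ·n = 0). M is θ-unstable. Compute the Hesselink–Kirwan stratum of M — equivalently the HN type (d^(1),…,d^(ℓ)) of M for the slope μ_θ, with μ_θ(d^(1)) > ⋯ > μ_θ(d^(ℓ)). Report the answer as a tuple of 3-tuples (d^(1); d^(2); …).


Via rank(M_{q-1}∘⋯∘M_p): M ≅ I[1,1]^2, I[1,2], I[2,2]^2, I[2,3], I[3,3]^3.
μ_θ-semistable layers: μ^(1)=15; μ^(2)=4; μ^(3)=-3/2; μ^(4)=-18

((0, 3, 0); (3, 0, 0); (0, 1, 1); (0, 0, 3))


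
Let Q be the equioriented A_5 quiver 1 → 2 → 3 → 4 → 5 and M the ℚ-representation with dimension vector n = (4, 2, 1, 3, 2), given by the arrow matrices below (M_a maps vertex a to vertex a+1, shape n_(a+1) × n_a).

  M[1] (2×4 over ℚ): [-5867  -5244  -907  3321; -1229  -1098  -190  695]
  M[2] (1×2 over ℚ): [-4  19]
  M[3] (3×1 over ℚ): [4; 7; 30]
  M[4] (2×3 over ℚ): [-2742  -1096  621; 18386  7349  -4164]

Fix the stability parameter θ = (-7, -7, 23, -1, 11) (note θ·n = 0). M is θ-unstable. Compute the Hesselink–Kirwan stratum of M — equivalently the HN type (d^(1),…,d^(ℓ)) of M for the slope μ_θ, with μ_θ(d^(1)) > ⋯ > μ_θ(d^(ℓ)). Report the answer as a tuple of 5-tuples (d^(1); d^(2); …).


Barcode: M ≅ I[1,1]^2, I[1,2], I[1,5], I[4,4], I[4,5]. HN layers by μ_θ (3 steps, strictly decreasing):
  μ^(1)=11; μ^(2)=-1; μ^(3)=-7

((0, 0, 1, 1, 2); (0, 0, 0, 2, 0); (4, 2, 0, 0, 0))


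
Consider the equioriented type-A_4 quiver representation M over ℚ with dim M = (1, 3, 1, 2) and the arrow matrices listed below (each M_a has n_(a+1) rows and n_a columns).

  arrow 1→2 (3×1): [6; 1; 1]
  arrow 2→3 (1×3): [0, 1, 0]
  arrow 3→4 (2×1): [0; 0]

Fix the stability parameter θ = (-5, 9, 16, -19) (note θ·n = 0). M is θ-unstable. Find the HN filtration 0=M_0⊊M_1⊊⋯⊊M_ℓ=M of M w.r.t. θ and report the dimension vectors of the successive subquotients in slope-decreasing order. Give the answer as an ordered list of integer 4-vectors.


Via rank(M_{q-1}∘⋯∘M_p): M ≅ I[1,3], I[2,2]^2, I[4,4]^2.
μ_θ-semistable layers: μ^(1)=16; μ^(2)=9; μ^(3)=-5; μ^(4)=-19

((0, 0, 1, 0); (0, 3, 0, 0); (1, 0, 0, 0); (0, 0, 0, 2))


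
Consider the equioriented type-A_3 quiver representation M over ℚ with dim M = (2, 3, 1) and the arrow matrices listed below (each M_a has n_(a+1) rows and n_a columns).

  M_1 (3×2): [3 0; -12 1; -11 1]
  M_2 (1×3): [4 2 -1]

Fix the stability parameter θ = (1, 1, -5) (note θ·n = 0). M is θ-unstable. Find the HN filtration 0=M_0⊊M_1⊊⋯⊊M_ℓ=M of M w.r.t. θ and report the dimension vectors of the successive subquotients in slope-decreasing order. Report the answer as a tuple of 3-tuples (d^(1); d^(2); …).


Interval decomposition of M: I[1,2], I[1,3], I[2,2].
HN type (ℓ=2): μ^(1)=1; μ^(2)=-1

((1, 2, 0); (1, 1, 1))


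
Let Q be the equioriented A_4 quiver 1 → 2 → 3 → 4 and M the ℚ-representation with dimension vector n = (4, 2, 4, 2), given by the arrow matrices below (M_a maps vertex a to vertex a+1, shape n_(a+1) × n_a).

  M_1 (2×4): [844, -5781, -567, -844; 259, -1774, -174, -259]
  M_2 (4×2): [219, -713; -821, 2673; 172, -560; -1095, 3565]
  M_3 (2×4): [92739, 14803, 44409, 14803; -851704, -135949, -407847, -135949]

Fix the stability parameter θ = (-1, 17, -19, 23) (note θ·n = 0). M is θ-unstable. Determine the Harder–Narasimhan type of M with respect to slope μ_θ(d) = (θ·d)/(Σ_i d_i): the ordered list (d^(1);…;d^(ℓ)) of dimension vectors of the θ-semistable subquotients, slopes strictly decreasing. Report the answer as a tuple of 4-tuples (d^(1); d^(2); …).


Barcode: M ≅ I[1,1]^2, I[1,4]^2, I[3,3]^2. HN layers by μ_θ (3 steps, strictly decreasing):
  μ^(1)=23; μ^(2)=-1; μ^(3)=-19

((0, 0, 0, 2); (4, 2, 2, 0); (0, 0, 2, 0))


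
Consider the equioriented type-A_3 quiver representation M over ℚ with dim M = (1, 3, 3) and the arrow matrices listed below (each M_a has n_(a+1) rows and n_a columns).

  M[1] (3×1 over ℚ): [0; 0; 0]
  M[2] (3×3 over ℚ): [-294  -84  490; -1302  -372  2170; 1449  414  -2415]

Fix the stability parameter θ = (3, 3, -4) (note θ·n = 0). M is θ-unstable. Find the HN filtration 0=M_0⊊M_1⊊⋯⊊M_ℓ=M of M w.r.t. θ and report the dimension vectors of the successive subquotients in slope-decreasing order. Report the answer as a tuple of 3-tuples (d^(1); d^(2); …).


Via rank(M_{q-1}∘⋯∘M_p): M ≅ I[1,1], I[2,2]^2, I[2,3], I[3,3]^2.
μ_θ-semistable layers: μ^(1)=3; μ^(2)=-1/2; μ^(3)=-4

((1, 2, 0); (0, 1, 1); (0, 0, 2))


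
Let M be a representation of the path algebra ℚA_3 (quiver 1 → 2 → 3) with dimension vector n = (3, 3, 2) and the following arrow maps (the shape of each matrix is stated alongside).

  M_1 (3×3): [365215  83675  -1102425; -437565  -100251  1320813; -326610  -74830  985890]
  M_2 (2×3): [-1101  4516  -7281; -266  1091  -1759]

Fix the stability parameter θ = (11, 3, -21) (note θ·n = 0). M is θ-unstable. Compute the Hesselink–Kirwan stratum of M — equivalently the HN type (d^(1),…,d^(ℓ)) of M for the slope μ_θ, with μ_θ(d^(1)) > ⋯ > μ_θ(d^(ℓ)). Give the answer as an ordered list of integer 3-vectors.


Barcode: M ≅ I[1,1], I[1,3]^2, I[2,2]. HN layers by μ_θ (3 steps, strictly decreasing):
  μ^(1)=11; μ^(2)=3; μ^(3)=-7/3

((1, 0, 0); (0, 1, 0); (2, 2, 2))


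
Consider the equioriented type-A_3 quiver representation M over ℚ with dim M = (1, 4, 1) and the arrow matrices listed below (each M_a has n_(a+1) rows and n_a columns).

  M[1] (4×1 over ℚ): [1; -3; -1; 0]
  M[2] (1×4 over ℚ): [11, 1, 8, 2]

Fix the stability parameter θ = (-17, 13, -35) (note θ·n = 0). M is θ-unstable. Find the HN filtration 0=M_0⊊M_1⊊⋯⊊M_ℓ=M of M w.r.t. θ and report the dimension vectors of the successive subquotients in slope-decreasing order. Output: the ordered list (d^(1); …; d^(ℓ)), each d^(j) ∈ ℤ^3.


Via rank(M_{q-1}∘⋯∘M_p): M ≅ I[1,2], I[2,2]^2, I[2,3].
μ_θ-semistable layers: μ^(1)=13; μ^(2)=-11; μ^(3)=-17

((0, 3, 0); (0, 1, 1); (1, 0, 0))


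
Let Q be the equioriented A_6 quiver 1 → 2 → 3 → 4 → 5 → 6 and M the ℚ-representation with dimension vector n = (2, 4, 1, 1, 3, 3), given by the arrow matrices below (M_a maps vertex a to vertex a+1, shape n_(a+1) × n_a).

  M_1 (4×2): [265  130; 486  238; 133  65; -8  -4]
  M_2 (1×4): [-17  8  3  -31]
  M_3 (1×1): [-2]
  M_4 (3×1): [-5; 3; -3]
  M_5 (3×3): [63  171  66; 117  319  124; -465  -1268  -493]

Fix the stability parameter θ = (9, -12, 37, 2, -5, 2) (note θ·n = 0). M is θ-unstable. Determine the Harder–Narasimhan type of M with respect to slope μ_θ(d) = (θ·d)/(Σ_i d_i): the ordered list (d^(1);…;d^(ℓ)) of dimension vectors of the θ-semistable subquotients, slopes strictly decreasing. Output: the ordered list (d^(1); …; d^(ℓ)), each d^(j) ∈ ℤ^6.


Via rank(M_{q-1}∘⋯∘M_p): M ≅ I[1,2], I[1,5], I[2,2]^2, I[5,6]^2, I[6,6].
μ_θ-semistable layers: μ^(1)=34/3; μ^(2)=2; μ^(3)=-3/2; μ^(4)=-5; μ^(5)=-12

((0, 0, 1, 1, 1, 0); (0, 0, 0, 0, 0, 3); (2, 2, 0, 0, 0, 0); (0, 0, 0, 0, 2, 0); (0, 2, 0, 0, 0, 0))


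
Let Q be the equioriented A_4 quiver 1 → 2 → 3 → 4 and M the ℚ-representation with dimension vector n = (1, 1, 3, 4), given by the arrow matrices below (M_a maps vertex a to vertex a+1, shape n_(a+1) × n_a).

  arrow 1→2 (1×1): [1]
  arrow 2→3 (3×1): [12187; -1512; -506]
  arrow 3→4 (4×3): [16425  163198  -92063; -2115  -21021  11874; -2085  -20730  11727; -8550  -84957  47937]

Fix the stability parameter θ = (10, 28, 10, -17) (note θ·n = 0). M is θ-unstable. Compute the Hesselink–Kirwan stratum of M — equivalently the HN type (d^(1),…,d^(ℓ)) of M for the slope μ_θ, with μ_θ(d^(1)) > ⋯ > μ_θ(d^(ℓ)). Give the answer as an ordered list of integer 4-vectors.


Via rank(M_{q-1}∘⋯∘M_p): M ≅ I[1,4], I[3,3], I[3,4], I[4,4]^2.
μ_θ-semistable layers: μ^(1)=10; μ^(2)=31/4; μ^(3)=-7/2; μ^(4)=-17

((0, 0, 1, 0); (1, 1, 1, 1); (0, 0, 1, 1); (0, 0, 0, 2))


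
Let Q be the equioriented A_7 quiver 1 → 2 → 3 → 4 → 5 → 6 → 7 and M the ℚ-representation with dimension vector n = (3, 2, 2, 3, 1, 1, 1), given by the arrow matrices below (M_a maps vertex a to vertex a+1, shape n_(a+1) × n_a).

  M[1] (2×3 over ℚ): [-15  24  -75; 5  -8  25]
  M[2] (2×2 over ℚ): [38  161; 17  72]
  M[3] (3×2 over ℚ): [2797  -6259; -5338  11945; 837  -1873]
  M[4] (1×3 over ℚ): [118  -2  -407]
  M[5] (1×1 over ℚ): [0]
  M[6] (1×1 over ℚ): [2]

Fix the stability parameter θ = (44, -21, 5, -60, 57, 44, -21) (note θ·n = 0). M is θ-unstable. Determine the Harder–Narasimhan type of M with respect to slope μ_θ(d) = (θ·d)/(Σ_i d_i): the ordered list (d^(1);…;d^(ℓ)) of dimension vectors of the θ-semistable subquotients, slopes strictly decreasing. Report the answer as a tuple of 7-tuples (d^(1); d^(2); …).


Interval decomposition of M: I[1,1]^2, I[1,4], I[2,5], I[4,4], I[6,7].
HN type (ℓ=6): μ^(1)=57; μ^(2)=44; μ^(3)=23/2; μ^(4)=-8; μ^(5)=-76/3; μ^(6)=-60

((0, 0, 0, 0, 1, 0, 0); (2, 0, 0, 0, 0, 0, 0); (0, 0, 0, 0, 0, 1, 1); (1, 1, 1, 1, 0, 0, 0); (0, 1, 1, 1, 0, 0, 0); (0, 0, 0, 1, 0, 0, 0))


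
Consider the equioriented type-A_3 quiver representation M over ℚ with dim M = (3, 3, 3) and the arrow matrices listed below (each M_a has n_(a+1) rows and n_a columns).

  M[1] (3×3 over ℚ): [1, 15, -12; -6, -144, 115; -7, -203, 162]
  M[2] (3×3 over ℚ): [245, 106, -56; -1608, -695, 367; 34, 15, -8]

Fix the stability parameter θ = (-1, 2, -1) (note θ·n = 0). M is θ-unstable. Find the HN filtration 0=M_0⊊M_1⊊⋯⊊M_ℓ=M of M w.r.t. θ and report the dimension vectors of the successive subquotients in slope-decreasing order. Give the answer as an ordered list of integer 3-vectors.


Interval decomposition of M: I[1,3]^3.
HN type (ℓ=2): μ^(1)=1/2; μ^(2)=-1

((0, 3, 3); (3, 0, 0))


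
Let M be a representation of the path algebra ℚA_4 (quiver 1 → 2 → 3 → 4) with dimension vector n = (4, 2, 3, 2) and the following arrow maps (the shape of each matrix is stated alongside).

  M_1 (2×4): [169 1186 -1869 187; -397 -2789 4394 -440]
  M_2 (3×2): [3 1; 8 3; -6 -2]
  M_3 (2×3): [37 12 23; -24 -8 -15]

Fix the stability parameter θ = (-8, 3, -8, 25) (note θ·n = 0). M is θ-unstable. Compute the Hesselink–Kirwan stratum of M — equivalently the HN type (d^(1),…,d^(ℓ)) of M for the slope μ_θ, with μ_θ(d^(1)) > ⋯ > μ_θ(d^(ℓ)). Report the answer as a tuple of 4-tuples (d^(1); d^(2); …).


Via rank(M_{q-1}∘⋯∘M_p): M ≅ I[1,1]^2, I[1,3], I[1,4], I[3,4].
μ_θ-semistable layers: μ^(1)=25; μ^(2)=-5/2; μ^(3)=-8

((0, 0, 0, 2); (0, 2, 2, 0); (4, 0, 1, 0))


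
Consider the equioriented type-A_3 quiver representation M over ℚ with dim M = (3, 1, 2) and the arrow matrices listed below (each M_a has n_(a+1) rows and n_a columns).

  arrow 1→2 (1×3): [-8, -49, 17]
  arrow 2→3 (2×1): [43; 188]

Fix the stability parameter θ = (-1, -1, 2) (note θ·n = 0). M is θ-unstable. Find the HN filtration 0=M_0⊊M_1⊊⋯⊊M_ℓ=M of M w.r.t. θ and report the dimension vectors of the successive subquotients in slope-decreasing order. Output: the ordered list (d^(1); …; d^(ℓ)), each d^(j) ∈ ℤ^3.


Via rank(M_{q-1}∘⋯∘M_p): M ≅ I[1,1]^2, I[1,3], I[3,3].
μ_θ-semistable layers: μ^(1)=2; μ^(2)=-1

((0, 0, 2); (3, 1, 0))


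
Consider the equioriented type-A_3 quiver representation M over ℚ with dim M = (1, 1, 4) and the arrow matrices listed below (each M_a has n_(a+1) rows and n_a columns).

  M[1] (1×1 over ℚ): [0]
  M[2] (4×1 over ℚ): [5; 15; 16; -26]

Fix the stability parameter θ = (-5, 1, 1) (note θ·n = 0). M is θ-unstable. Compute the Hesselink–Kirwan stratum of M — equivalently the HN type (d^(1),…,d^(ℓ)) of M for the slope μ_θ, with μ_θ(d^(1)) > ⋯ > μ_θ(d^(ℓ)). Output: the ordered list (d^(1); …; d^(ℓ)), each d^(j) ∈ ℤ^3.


Barcode: M ≅ I[1,1], I[2,3], I[3,3]^3. HN layers by μ_θ (2 steps, strictly decreasing):
  μ^(1)=1; μ^(2)=-5

((0, 1, 4); (1, 0, 0))


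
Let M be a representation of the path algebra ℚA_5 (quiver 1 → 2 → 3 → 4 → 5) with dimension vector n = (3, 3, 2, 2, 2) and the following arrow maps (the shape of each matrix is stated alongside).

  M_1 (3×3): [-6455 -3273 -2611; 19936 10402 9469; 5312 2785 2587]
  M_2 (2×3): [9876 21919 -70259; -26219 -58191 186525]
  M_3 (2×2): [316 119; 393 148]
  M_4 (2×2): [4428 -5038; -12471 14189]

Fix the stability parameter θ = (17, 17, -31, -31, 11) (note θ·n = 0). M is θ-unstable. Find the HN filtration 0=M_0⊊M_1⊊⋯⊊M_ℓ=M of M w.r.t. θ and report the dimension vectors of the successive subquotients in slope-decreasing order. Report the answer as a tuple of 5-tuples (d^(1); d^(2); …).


Via rank(M_{q-1}∘⋯∘M_p): M ≅ I[1,2], I[1,5]^2.
μ_θ-semistable layers: μ^(1)=17; μ^(2)=11; μ^(3)=-7

((1, 1, 0, 0, 0); (0, 0, 0, 0, 2); (2, 2, 2, 2, 0))


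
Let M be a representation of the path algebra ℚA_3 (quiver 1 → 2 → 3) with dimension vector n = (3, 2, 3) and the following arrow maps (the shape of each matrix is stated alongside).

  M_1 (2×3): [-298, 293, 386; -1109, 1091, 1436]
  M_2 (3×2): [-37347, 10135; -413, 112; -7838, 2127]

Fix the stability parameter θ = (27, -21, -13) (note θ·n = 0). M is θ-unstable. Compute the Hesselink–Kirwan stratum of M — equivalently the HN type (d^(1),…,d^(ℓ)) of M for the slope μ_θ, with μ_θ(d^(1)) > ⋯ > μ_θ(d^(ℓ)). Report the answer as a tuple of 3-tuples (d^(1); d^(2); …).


Via rank(M_{q-1}∘⋯∘M_p): M ≅ I[1,1], I[1,3]^2, I[3,3].
μ_θ-semistable layers: μ^(1)=27; μ^(2)=-7/3; μ^(3)=-13

((1, 0, 0); (2, 2, 2); (0, 0, 1))


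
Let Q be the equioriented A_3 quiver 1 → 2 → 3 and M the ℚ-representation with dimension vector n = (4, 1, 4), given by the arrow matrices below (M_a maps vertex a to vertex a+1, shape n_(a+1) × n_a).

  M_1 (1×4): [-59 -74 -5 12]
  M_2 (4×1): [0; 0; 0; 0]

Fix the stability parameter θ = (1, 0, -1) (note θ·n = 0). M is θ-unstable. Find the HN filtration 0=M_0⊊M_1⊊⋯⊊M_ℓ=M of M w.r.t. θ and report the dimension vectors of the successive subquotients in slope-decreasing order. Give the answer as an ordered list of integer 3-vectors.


Interval decomposition of M: I[1,1]^3, I[1,2], I[3,3]^4.
HN type (ℓ=3): μ^(1)=1; μ^(2)=1/2; μ^(3)=-1

((3, 0, 0); (1, 1, 0); (0, 0, 4))


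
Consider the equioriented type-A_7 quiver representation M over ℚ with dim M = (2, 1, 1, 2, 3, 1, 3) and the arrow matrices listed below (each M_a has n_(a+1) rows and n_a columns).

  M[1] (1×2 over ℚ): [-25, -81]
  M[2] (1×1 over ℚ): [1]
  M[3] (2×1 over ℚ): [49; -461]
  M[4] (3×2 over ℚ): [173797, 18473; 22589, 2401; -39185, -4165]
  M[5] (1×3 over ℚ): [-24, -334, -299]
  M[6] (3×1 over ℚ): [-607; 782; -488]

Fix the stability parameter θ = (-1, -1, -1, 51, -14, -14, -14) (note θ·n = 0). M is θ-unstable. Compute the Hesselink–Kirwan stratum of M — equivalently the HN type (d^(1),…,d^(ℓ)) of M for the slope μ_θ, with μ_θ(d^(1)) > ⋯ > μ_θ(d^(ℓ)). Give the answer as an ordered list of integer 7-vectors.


Interval decomposition of M: I[1,1], I[1,4], I[4,7], I[5,5]^2, I[7,7]^2.
HN type (ℓ=4): μ^(1)=51; μ^(2)=9/4; μ^(3)=-1; μ^(4)=-14

((0, 0, 0, 1, 0, 0, 0); (0, 0, 0, 1, 1, 1, 1); (2, 1, 1, 0, 0, 0, 0); (0, 0, 0, 0, 2, 0, 2))


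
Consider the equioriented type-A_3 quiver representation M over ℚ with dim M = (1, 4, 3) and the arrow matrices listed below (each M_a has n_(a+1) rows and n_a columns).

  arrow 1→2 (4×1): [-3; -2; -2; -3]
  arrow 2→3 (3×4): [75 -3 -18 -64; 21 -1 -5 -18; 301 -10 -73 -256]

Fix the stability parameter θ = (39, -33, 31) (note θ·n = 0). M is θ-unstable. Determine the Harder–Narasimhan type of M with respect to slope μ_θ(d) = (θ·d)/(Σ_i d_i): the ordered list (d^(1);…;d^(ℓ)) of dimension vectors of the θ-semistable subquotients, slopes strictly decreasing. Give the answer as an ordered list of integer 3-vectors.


Barcode: M ≅ I[1,3], I[2,2], I[2,3]^2. HN layers by μ_θ (3 steps, strictly decreasing):
  μ^(1)=31; μ^(2)=3; μ^(3)=-33

((0, 0, 3); (1, 1, 0); (0, 3, 0))


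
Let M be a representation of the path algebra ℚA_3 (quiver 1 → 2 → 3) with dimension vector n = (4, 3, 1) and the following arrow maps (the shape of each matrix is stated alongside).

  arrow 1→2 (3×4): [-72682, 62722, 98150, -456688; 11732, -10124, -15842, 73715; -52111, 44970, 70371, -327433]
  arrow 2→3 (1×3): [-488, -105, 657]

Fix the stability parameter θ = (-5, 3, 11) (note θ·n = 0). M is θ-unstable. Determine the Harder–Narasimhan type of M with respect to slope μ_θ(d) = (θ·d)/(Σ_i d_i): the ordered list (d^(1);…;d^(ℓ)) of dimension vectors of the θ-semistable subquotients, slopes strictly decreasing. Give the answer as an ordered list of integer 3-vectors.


Via rank(M_{q-1}∘⋯∘M_p): M ≅ I[1,1], I[1,2]^2, I[1,3].
μ_θ-semistable layers: μ^(1)=11; μ^(2)=3; μ^(3)=-5

((0, 0, 1); (0, 3, 0); (4, 0, 0))


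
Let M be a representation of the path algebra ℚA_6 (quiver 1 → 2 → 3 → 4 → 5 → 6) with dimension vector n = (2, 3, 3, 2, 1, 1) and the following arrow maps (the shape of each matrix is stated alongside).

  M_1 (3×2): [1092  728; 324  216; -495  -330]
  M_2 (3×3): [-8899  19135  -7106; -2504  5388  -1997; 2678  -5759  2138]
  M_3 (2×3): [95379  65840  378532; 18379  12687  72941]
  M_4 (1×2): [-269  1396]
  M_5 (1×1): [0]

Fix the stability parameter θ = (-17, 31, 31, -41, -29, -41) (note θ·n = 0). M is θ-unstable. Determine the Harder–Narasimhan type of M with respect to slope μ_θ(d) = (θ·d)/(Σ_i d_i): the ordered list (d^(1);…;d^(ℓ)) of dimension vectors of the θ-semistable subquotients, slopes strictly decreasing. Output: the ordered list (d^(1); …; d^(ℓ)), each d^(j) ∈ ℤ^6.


Barcode: M ≅ I[1,1], I[1,5], I[2,3], I[2,4], I[6,6]. HN layers by μ_θ (5 steps, strictly decreasing):
  μ^(1)=31; μ^(2)=7; μ^(3)=-2; μ^(4)=-17; μ^(5)=-41

((0, 1, 1, 0, 0, 0); (0, 1, 1, 1, 0, 0); (0, 1, 1, 1, 1, 0); (2, 0, 0, 0, 0, 0); (0, 0, 0, 0, 0, 1))


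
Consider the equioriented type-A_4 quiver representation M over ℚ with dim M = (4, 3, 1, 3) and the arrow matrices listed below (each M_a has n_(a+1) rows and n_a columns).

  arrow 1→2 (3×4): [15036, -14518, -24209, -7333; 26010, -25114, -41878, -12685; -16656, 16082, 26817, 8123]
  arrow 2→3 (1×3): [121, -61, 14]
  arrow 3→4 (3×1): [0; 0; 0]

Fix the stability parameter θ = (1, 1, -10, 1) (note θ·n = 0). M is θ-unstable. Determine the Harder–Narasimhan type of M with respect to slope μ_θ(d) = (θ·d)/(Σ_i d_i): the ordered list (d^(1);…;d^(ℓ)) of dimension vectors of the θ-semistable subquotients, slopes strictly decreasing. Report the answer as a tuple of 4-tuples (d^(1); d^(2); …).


Barcode: M ≅ I[1,1]^2, I[1,2], I[1,3], I[2,2], I[4,4]^3. HN layers by μ_θ (2 steps, strictly decreasing):
  μ^(1)=1; μ^(2)=-8/3

((3, 2, 0, 3); (1, 1, 1, 0))


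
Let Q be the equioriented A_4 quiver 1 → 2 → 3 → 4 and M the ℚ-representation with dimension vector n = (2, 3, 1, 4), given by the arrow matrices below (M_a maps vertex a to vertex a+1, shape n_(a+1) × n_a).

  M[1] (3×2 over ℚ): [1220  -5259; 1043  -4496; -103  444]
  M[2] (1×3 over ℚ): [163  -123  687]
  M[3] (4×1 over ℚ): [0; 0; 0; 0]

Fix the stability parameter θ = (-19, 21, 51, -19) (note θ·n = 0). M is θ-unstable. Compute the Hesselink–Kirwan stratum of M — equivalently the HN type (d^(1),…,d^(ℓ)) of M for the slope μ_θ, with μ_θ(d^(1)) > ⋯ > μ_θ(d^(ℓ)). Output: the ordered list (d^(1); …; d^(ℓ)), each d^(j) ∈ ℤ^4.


Barcode: M ≅ I[1,2], I[1,3], I[2,2], I[4,4]^4. HN layers by μ_θ (3 steps, strictly decreasing):
  μ^(1)=51; μ^(2)=21; μ^(3)=-19

((0, 0, 1, 0); (0, 3, 0, 0); (2, 0, 0, 4))


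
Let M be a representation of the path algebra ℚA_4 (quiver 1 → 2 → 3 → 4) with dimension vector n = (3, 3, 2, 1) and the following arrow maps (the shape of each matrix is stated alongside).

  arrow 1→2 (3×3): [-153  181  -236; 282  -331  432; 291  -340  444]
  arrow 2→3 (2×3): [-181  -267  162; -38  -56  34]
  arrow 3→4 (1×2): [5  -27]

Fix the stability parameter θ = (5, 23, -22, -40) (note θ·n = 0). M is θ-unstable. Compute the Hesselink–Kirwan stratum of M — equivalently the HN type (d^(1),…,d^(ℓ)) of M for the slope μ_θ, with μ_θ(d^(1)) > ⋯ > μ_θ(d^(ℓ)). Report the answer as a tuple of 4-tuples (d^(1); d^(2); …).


Via rank(M_{q-1}∘⋯∘M_p): M ≅ I[1,1], I[1,3], I[1,4], I[2,2].
μ_θ-semistable layers: μ^(1)=23; μ^(2)=5; μ^(3)=2; μ^(4)=-17/2

((0, 1, 0, 0); (1, 0, 0, 0); (1, 1, 1, 0); (1, 1, 1, 1))


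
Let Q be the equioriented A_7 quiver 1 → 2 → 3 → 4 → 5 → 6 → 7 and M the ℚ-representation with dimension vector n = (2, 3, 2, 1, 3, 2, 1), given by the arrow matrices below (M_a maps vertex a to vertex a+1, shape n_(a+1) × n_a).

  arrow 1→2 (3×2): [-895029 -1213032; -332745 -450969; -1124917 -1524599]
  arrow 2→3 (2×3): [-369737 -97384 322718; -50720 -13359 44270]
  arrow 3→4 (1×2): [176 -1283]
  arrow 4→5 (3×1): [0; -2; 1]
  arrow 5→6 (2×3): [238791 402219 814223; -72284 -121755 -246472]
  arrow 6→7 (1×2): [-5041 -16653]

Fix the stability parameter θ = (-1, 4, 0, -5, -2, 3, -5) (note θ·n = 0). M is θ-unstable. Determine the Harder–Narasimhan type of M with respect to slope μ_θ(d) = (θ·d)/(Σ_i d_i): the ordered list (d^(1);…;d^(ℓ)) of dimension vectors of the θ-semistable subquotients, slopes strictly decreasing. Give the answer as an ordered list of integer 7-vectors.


Via rank(M_{q-1}∘⋯∘M_p): M ≅ I[1,3], I[1,7], I[2,2], I[5,5], I[5,6].
μ_θ-semistable layers: μ^(1)=4; μ^(2)=3; μ^(3)=2; μ^(4)=-5/6; μ^(5)=-1; μ^(6)=-2

((0, 1, 0, 0, 0, 0, 0); (0, 0, 0, 0, 0, 1, 0); (0, 1, 1, 0, 0, 0, 0); (0, 1, 1, 1, 1, 1, 1); (2, 0, 0, 0, 0, 0, 0); (0, 0, 0, 0, 2, 0, 0))


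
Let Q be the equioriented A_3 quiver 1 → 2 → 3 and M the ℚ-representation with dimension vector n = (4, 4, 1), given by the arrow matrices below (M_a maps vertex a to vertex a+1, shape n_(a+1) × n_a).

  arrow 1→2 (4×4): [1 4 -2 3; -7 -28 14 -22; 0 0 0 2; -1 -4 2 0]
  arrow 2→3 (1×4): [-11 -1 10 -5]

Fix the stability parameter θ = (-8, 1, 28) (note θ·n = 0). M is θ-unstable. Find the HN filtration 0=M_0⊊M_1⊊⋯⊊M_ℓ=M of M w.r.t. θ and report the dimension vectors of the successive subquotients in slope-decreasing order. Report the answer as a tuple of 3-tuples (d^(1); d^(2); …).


Interval decomposition of M: I[1,1]^2, I[1,2], I[1,3], I[2,2]^2.
HN type (ℓ=3): μ^(1)=28; μ^(2)=1; μ^(3)=-8

((0, 0, 1); (0, 4, 0); (4, 0, 0))


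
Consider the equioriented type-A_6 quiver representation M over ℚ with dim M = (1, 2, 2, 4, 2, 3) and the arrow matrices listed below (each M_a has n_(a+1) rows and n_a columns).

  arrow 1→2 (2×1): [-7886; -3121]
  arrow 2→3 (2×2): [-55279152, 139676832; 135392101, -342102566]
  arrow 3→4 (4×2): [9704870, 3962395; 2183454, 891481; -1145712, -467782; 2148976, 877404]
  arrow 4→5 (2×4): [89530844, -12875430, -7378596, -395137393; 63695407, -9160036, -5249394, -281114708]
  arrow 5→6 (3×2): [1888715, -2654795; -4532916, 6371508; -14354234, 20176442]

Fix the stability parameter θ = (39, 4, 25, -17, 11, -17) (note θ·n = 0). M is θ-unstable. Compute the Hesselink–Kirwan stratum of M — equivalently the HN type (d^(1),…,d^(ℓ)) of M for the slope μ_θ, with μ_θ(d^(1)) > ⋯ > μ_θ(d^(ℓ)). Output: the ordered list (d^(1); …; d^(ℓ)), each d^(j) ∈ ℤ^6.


Interval decomposition of M: I[1,2], I[2,6], I[3,4], I[4,4], I[4,5], I[6,6]^2.
HN type (ℓ=5): μ^(1)=43/2; μ^(2)=11; μ^(3)=4; μ^(4)=6/5; μ^(5)=-17

((1, 1, 0, 0, 0, 0); (0, 0, 0, 0, 1, 0); (0, 0, 1, 1, 0, 0); (0, 1, 1, 1, 1, 1); (0, 0, 0, 2, 0, 2))


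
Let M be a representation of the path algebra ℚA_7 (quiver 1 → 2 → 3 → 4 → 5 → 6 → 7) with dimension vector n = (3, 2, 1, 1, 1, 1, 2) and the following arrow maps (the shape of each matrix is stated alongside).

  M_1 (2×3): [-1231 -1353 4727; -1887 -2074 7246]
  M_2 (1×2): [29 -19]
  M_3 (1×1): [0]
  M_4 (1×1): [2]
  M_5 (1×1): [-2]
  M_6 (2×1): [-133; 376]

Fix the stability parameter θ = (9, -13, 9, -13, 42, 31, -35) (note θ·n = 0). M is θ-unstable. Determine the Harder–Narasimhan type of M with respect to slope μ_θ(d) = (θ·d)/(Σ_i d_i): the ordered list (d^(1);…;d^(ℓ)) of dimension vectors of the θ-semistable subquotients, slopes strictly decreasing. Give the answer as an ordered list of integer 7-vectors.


Interval decomposition of M: I[1,1], I[1,2], I[1,3], I[4,7], I[7,7].
HN type (ℓ=5): μ^(1)=38/3; μ^(2)=9; μ^(3)=-2; μ^(4)=-13; μ^(5)=-35

((0, 0, 0, 0, 1, 1, 1); (1, 0, 1, 0, 0, 0, 0); (2, 2, 0, 0, 0, 0, 0); (0, 0, 0, 1, 0, 0, 0); (0, 0, 0, 0, 0, 0, 1))


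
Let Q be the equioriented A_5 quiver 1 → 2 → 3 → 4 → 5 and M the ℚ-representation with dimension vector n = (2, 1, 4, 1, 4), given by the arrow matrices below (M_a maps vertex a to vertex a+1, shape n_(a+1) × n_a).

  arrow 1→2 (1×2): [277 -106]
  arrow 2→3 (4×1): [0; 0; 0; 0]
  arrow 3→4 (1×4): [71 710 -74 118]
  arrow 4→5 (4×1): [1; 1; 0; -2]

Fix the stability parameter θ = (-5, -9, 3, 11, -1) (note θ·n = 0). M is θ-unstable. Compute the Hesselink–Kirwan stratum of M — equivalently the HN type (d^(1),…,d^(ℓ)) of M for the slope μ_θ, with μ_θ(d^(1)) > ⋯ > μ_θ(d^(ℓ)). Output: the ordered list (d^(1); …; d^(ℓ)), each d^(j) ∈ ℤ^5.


Via rank(M_{q-1}∘⋯∘M_p): M ≅ I[1,1], I[1,2], I[3,3]^3, I[3,5], I[5,5]^3.
μ_θ-semistable layers: μ^(1)=5; μ^(2)=3; μ^(3)=-1; μ^(4)=-5; μ^(5)=-7

((0, 0, 0, 1, 1); (0, 0, 4, 0, 0); (0, 0, 0, 0, 3); (1, 0, 0, 0, 0); (1, 1, 0, 0, 0))


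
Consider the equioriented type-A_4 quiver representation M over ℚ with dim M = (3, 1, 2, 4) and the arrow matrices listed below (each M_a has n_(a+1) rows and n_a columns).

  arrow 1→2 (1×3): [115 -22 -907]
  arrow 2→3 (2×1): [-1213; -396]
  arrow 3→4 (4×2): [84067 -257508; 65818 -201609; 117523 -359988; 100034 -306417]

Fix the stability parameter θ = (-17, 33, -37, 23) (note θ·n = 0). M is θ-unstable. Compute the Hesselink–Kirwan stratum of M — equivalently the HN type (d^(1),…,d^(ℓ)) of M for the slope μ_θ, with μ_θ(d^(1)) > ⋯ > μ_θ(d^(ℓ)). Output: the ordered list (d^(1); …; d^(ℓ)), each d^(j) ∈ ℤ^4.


Barcode: M ≅ I[1,1]^2, I[1,4], I[3,4], I[4,4]^2. HN layers by μ_θ (4 steps, strictly decreasing):
  μ^(1)=23; μ^(2)=-2; μ^(3)=-17; μ^(4)=-37

((0, 0, 0, 4); (0, 1, 1, 0); (3, 0, 0, 0); (0, 0, 1, 0))


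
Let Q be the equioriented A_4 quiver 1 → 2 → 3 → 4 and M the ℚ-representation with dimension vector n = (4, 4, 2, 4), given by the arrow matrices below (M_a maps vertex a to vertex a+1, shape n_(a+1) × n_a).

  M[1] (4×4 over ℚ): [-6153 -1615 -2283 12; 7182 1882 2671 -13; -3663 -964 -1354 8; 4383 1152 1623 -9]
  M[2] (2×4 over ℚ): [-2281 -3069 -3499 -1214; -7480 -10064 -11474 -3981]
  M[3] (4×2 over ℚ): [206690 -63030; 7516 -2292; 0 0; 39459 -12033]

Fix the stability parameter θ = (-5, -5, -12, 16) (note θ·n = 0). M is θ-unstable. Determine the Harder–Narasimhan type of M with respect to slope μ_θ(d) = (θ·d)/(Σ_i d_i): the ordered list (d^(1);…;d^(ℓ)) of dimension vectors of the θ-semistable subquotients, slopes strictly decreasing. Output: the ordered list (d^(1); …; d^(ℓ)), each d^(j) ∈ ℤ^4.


Interval decomposition of M: I[1,1], I[1,2], I[1,3], I[1,4], I[2,2], I[4,4]^3.
HN type (ℓ=3): μ^(1)=16; μ^(2)=-5; μ^(3)=-22/3

((0, 0, 0, 4); (2, 2, 0, 0); (2, 2, 2, 0))


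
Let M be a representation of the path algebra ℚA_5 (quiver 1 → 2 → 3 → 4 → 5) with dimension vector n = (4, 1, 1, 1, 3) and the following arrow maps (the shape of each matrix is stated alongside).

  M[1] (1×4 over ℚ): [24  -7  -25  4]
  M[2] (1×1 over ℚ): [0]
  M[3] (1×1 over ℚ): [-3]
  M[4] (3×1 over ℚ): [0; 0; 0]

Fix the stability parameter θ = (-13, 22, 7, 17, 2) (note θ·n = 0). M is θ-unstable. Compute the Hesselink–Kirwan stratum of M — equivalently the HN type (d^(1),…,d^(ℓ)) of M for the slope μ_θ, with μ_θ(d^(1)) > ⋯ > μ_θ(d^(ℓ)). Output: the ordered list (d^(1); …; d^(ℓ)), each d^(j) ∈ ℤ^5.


Interval decomposition of M: I[1,1]^3, I[1,2], I[3,4], I[5,5]^3.
HN type (ℓ=5): μ^(1)=22; μ^(2)=17; μ^(3)=7; μ^(4)=2; μ^(5)=-13

((0, 1, 0, 0, 0); (0, 0, 0, 1, 0); (0, 0, 1, 0, 0); (0, 0, 0, 0, 3); (4, 0, 0, 0, 0))


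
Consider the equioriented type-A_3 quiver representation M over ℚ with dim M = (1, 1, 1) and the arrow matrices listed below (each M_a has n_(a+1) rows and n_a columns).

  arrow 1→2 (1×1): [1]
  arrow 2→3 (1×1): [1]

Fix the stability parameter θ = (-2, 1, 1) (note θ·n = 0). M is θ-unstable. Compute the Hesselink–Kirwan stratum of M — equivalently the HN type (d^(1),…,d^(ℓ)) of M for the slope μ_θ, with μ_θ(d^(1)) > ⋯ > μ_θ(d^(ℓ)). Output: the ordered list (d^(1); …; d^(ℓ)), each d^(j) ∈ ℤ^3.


Interval decomposition of M: I[1,3].
HN type (ℓ=2): μ^(1)=1; μ^(2)=-2

((0, 1, 1); (1, 0, 0))


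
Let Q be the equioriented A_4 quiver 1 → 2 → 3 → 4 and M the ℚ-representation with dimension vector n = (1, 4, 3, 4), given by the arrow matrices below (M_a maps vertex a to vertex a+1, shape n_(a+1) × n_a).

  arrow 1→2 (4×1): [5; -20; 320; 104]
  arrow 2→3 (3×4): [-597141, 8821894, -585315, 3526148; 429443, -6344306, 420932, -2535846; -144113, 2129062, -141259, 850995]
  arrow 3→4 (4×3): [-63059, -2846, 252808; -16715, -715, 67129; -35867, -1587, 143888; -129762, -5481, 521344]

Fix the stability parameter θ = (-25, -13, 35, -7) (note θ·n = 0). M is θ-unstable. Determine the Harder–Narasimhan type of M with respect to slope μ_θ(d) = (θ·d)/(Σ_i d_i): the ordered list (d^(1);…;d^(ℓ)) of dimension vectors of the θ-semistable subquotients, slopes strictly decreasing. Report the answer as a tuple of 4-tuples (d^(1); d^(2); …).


Interval decomposition of M: I[1,4], I[2,2], I[2,4]^2, I[4,4].
HN type (ℓ=4): μ^(1)=14; μ^(2)=-7; μ^(3)=-13; μ^(4)=-25

((0, 0, 3, 3); (0, 0, 0, 1); (0, 4, 0, 0); (1, 0, 0, 0))


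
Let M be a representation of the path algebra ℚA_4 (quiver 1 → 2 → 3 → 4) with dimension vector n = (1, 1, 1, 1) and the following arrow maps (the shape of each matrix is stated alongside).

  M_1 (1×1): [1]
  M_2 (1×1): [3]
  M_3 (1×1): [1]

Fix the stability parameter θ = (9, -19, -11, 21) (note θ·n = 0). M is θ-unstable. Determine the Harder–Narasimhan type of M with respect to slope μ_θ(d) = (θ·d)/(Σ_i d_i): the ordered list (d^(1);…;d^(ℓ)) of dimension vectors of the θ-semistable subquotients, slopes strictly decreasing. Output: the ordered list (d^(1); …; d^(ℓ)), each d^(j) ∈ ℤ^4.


Interval decomposition of M: I[1,4].
HN type (ℓ=2): μ^(1)=21; μ^(2)=-7

((0, 0, 0, 1); (1, 1, 1, 0))


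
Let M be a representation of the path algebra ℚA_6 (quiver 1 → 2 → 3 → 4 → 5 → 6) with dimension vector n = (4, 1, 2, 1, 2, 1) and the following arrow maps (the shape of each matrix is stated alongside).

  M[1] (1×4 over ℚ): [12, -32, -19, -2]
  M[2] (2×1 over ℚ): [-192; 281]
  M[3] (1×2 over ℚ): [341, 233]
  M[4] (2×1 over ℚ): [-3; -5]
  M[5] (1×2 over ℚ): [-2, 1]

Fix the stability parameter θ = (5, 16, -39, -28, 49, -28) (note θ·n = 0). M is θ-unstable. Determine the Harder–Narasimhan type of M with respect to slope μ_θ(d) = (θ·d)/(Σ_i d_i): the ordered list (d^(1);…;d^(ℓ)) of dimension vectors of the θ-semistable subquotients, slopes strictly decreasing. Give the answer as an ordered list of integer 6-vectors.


Barcode: M ≅ I[1,1]^3, I[1,6], I[3,3], I[5,5]. HN layers by μ_θ (5 steps, strictly decreasing):
  μ^(1)=49; μ^(2)=21/2; μ^(3)=5; μ^(4)=-23/2; μ^(5)=-39

((0, 0, 0, 0, 1, 0); (0, 0, 0, 0, 1, 1); (3, 0, 0, 0, 0, 0); (1, 1, 1, 1, 0, 0); (0, 0, 1, 0, 0, 0))


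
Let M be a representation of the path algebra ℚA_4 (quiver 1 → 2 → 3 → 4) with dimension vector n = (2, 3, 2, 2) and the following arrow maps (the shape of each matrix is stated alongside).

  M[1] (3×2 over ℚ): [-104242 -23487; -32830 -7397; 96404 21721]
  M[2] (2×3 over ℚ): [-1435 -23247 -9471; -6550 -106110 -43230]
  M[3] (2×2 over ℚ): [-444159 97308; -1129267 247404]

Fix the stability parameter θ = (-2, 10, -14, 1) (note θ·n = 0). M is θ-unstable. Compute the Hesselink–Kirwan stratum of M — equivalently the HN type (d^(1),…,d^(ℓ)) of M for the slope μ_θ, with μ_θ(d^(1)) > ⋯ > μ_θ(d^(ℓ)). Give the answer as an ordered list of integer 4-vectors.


Barcode: M ≅ I[1,2], I[1,4], I[2,2], I[3,3], I[4,4]. HN layers by μ_θ (4 steps, strictly decreasing):
  μ^(1)=10; μ^(2)=1; μ^(3)=-2; μ^(4)=-14

((0, 2, 0, 0); (0, 0, 0, 2); (2, 1, 1, 0); (0, 0, 1, 0))


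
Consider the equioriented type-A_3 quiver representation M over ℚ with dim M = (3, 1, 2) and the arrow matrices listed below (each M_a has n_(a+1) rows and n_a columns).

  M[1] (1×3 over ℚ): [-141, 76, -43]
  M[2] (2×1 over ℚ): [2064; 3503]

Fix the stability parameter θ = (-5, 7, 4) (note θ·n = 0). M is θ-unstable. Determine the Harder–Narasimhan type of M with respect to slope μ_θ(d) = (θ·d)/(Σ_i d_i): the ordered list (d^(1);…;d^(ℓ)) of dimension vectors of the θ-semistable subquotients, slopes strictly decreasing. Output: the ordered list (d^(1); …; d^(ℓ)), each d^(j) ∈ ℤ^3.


Barcode: M ≅ I[1,1]^2, I[1,3], I[3,3]. HN layers by μ_θ (3 steps, strictly decreasing):
  μ^(1)=11/2; μ^(2)=4; μ^(3)=-5

((0, 1, 1); (0, 0, 1); (3, 0, 0))


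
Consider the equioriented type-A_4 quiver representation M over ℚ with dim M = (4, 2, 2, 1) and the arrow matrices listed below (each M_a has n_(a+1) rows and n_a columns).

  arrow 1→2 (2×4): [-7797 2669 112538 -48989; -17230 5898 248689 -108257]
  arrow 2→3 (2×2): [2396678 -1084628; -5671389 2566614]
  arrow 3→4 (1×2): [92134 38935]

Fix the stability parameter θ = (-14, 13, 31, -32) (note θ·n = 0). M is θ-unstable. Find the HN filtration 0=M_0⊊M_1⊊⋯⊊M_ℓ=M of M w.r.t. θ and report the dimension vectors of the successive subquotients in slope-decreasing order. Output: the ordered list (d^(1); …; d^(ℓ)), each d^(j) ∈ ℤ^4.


Via rank(M_{q-1}∘⋯∘M_p): M ≅ I[1,1]^2, I[1,2], I[1,4], I[3,3].
μ_θ-semistable layers: μ^(1)=31; μ^(2)=13; μ^(3)=4; μ^(4)=-14

((0, 0, 1, 0); (0, 1, 0, 0); (0, 1, 1, 1); (4, 0, 0, 0))


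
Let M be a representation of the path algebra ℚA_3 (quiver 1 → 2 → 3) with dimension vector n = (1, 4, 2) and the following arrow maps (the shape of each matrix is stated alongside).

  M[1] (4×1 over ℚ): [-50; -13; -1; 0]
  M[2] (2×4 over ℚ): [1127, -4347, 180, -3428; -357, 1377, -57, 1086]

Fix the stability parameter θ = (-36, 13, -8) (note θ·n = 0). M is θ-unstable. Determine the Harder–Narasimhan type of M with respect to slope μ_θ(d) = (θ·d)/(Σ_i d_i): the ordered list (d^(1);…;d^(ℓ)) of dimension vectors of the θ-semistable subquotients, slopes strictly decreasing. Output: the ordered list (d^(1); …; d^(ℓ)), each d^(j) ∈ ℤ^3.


Barcode: M ≅ I[1,3], I[2,2]^2, I[2,3]. HN layers by μ_θ (3 steps, strictly decreasing):
  μ^(1)=13; μ^(2)=5/2; μ^(3)=-36

((0, 2, 0); (0, 2, 2); (1, 0, 0))


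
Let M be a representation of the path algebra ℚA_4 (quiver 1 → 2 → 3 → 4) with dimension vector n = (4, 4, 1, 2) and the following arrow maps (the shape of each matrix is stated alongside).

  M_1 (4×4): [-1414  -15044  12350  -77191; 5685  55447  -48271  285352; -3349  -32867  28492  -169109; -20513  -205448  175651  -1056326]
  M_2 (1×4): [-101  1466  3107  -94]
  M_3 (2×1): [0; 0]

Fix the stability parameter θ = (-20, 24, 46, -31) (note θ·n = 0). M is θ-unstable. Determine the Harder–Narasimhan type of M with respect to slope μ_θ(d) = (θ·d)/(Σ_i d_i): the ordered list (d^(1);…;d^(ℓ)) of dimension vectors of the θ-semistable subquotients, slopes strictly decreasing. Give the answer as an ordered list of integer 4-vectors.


Interval decomposition of M: I[1,2]^3, I[1,3], I[4,4]^2.
HN type (ℓ=4): μ^(1)=46; μ^(2)=24; μ^(3)=-20; μ^(4)=-31

((0, 0, 1, 0); (0, 4, 0, 0); (4, 0, 0, 0); (0, 0, 0, 2))


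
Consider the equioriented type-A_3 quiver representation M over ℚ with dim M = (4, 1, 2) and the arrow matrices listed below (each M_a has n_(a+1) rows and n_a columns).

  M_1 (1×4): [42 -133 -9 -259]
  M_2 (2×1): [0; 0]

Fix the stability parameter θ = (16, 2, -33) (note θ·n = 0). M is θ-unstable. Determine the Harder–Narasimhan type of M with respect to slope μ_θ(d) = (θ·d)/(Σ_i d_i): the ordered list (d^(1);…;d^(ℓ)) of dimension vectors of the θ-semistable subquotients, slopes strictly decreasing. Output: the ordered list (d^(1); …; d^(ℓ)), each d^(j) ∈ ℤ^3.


Via rank(M_{q-1}∘⋯∘M_p): M ≅ I[1,1]^3, I[1,2], I[3,3]^2.
μ_θ-semistable layers: μ^(1)=16; μ^(2)=9; μ^(3)=-33

((3, 0, 0); (1, 1, 0); (0, 0, 2))
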